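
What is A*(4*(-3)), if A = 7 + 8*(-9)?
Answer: 780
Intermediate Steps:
A = -65 (A = 7 - 72 = -65)
A*(4*(-3)) = -260*(-3) = -65*(-12) = 780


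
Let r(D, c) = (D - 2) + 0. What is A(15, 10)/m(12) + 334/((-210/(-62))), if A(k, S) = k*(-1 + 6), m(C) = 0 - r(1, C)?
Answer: 18229/105 ≈ 173.61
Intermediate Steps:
r(D, c) = -2 + D (r(D, c) = (-2 + D) + 0 = -2 + D)
m(C) = 1 (m(C) = 0 - (-2 + 1) = 0 - 1*(-1) = 0 + 1 = 1)
A(k, S) = 5*k (A(k, S) = k*5 = 5*k)
A(15, 10)/m(12) + 334/((-210/(-62))) = (5*15)/1 + 334/((-210/(-62))) = 75*1 + 334/((-210*(-1/62))) = 75 + 334/(105/31) = 75 + 334*(31/105) = 75 + 10354/105 = 18229/105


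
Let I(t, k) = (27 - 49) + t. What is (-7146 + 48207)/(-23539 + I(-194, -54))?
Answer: -41061/23755 ≈ -1.7285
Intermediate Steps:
I(t, k) = -22 + t
(-7146 + 48207)/(-23539 + I(-194, -54)) = (-7146 + 48207)/(-23539 + (-22 - 194)) = 41061/(-23539 - 216) = 41061/(-23755) = 41061*(-1/23755) = -41061/23755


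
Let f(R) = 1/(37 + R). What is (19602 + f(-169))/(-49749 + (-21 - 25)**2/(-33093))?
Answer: -28542304353/72439214012 ≈ -0.39402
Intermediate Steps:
(19602 + f(-169))/(-49749 + (-21 - 25)**2/(-33093)) = (19602 + 1/(37 - 169))/(-49749 + (-21 - 25)**2/(-33093)) = (19602 + 1/(-132))/(-49749 + (-46)**2*(-1/33093)) = (19602 - 1/132)/(-49749 + 2116*(-1/33093)) = 2587463/(132*(-49749 - 2116/33093)) = 2587463/(132*(-1646345773/33093)) = (2587463/132)*(-33093/1646345773) = -28542304353/72439214012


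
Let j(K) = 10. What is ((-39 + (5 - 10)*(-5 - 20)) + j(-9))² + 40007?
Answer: 49223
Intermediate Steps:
((-39 + (5 - 10)*(-5 - 20)) + j(-9))² + 40007 = ((-39 + (5 - 10)*(-5 - 20)) + 10)² + 40007 = ((-39 - 5*(-25)) + 10)² + 40007 = ((-39 + 125) + 10)² + 40007 = (86 + 10)² + 40007 = 96² + 40007 = 9216 + 40007 = 49223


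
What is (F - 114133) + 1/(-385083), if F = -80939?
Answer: -75118910977/385083 ≈ -1.9507e+5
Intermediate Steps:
(F - 114133) + 1/(-385083) = (-80939 - 114133) + 1/(-385083) = -195072 - 1/385083 = -75118910977/385083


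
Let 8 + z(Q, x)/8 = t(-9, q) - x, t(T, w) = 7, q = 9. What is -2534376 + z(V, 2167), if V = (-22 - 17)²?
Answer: -2551720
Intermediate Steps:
V = 1521 (V = (-39)² = 1521)
z(Q, x) = -8 - 8*x (z(Q, x) = -64 + 8*(7 - x) = -64 + (56 - 8*x) = -8 - 8*x)
-2534376 + z(V, 2167) = -2534376 + (-8 - 8*2167) = -2534376 + (-8 - 17336) = -2534376 - 17344 = -2551720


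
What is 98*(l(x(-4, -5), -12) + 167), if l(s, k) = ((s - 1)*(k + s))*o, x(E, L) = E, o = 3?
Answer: 39886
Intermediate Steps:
l(s, k) = 3*(-1 + s)*(k + s) (l(s, k) = ((s - 1)*(k + s))*3 = ((-1 + s)*(k + s))*3 = 3*(-1 + s)*(k + s))
98*(l(x(-4, -5), -12) + 167) = 98*((-3*(-12) - 3*(-4) + 3*(-4)² + 3*(-12)*(-4)) + 167) = 98*((36 + 12 + 3*16 + 144) + 167) = 98*((36 + 12 + 48 + 144) + 167) = 98*(240 + 167) = 98*407 = 39886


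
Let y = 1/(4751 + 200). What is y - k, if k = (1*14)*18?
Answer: -1247651/4951 ≈ -252.00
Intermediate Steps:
y = 1/4951 ≈ 0.00020198
k = 252 (k = 14*18 = 252)
y - k = 1/4951 - 1*252 = 1/4951 - 252 = -1247651/4951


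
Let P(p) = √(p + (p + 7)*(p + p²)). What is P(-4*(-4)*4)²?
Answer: 295424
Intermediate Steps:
P(p) = √(p + (7 + p)*(p + p²))
P(-4*(-4)*4)² = (√((-4*(-4)*4)*(8 + (-4*(-4)*4)² + 8*(-4*(-4)*4))))² = (√((16*4)*(8 + (16*4)² + 8*(16*4))))² = (√(64*(8 + 64² + 8*64)))² = (√(64*(8 + 4096 + 512)))² = (√(64*4616))² = (√295424)² = (16*√1154)² = 295424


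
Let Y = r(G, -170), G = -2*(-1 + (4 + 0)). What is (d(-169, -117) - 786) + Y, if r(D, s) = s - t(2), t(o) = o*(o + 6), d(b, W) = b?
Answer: -1141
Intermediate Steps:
G = -6 (G = -2*(-1 + 4) = -2*3 = -6)
t(o) = o*(6 + o)
r(D, s) = -16 + s (r(D, s) = s - 2*(6 + 2) = s - 2*8 = s - 1*16 = s - 16 = -16 + s)
Y = -186 (Y = -16 - 170 = -186)
(d(-169, -117) - 786) + Y = (-169 - 786) - 186 = -955 - 186 = -1141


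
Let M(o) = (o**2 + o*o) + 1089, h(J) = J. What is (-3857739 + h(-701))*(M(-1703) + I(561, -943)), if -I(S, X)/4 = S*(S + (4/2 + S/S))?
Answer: -17501463270040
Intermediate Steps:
M(o) = 1089 + 2*o**2 (M(o) = (o**2 + o**2) + 1089 = 2*o**2 + 1089 = 1089 + 2*o**2)
I(S, X) = -4*S*(3 + S) (I(S, X) = -4*S*(S + (4/2 + S/S)) = -4*S*(S + (4*(1/2) + 1)) = -4*S*(S + (2 + 1)) = -4*S*(S + 3) = -4*S*(3 + S))
(-3857739 + h(-701))*(M(-1703) + I(561, -943)) = (-3857739 - 701)*((1089 + 2*(-1703)**2) - 4*561*(3 + 561)) = -3858440*((1089 + 2*2900209) - 4*561*564) = -3858440*((1089 + 5800418) - 1265616) = -3858440*(5801507 - 1265616) = -3858440*4535891 = -17501463270040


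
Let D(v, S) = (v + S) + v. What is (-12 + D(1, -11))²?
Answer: 441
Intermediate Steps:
D(v, S) = S + 2*v (D(v, S) = (S + v) + v = S + 2*v)
(-12 + D(1, -11))² = (-12 + (-11 + 2*1))² = (-12 + (-11 + 2))² = (-12 - 9)² = (-21)² = 441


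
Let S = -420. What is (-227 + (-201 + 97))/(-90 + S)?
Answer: 331/510 ≈ 0.64902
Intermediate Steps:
(-227 + (-201 + 97))/(-90 + S) = (-227 + (-201 + 97))/(-90 - 420) = (-227 - 104)/(-510) = -331*(-1/510) = 331/510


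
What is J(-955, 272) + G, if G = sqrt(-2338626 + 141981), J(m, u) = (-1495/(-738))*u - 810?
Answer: -95570/369 + I*sqrt(2196645) ≈ -259.0 + 1482.1*I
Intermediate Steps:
J(m, u) = -810 + 1495*u/738 (J(m, u) = (-1495*(-1/738))*u - 810 = 1495*u/738 - 810 = -810 + 1495*u/738)
G = I*sqrt(2196645) (G = sqrt(-2196645) = I*sqrt(2196645) ≈ 1482.1*I)
J(-955, 272) + G = (-810 + (1495/738)*272) + I*sqrt(2196645) = (-810 + 203320/369) + I*sqrt(2196645) = -95570/369 + I*sqrt(2196645)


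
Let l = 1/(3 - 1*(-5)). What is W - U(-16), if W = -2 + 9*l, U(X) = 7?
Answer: -63/8 ≈ -7.8750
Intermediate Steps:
l = ⅛ (l = 1/(3 + 5) = 1/8 = ⅛ ≈ 0.12500)
W = -7/8 (W = -2 + 9*(⅛) = -2 + 9/8 = -7/8 ≈ -0.87500)
W - U(-16) = -7/8 - 1*7 = -7/8 - 7 = -63/8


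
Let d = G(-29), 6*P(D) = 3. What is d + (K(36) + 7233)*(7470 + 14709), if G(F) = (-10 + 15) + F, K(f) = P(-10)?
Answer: 320863545/2 ≈ 1.6043e+8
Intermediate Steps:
P(D) = ½ (P(D) = (⅙)*3 = ½)
K(f) = ½
G(F) = 5 + F
d = -24 (d = 5 - 29 = -24)
d + (K(36) + 7233)*(7470 + 14709) = -24 + (½ + 7233)*(7470 + 14709) = -24 + (14467/2)*22179 = -24 + 320863593/2 = 320863545/2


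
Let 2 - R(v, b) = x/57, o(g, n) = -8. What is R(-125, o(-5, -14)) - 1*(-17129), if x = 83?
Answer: 976384/57 ≈ 17130.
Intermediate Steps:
R(v, b) = 31/57 (R(v, b) = 2 - 83/57 = 31/57)
R(-125, o(-5, -14)) - 1*(-17129) = 31/57 - 1*(-17129) = 31/57 + 17129 = 976384/57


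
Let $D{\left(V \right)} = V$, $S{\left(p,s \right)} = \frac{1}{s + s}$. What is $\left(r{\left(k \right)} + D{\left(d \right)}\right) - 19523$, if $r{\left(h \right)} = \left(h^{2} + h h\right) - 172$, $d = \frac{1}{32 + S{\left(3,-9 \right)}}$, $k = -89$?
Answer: $- \frac{2215457}{575} \approx -3853.0$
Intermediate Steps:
$S{\left(p,s \right)} = \frac{1}{2 s}$
$d = \frac{18}{575}$ ($d = \frac{1}{32 + \frac{1}{2 \left(-9\right)}} = \frac{1}{32 + \frac{1}{2} \left(- \frac{1}{9}\right)} = \frac{1}{32 - \frac{1}{18}} = \frac{1}{\frac{575}{18}} = \frac{18}{575} \approx 0.031304$)
$r{\left(h \right)} = -172 + 2 h^{2}$ ($r{\left(h \right)} = \left(h^{2} + h^{2}\right) - 172 = 2 h^{2} - 172 = -172 + 2 h^{2}$)
$\left(r{\left(k \right)} + D{\left(d \right)}\right) - 19523 = \left(\left(-172 + 2 \left(-89\right)^{2}\right) + \frac{18}{575}\right) - 19523 = \left(\left(-172 + 2 \cdot 7921\right) + \frac{18}{575}\right) - 19523 = \left(\left(-172 + 15842\right) + \frac{18}{575}\right) - 19523 = \left(15670 + \frac{18}{575}\right) - 19523 = \frac{9010268}{575} - 19523 = - \frac{2215457}{575}$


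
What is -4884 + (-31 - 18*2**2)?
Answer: -4987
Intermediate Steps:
-4884 + (-31 - 18*2**2) = -4884 + (-31 - 18*4) = -4884 + (-31 - 72) = -4884 - 103 = -4987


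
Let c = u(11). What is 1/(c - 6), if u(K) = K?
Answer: ⅕ ≈ 0.20000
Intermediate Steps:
c = 11
1/(c - 6) = 1/(11 - 6) = 1/5 = ⅕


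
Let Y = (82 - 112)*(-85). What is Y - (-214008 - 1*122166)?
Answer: 338724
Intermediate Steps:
Y = 2550 (Y = -30*(-85) = 2550)
Y - (-214008 - 1*122166) = 2550 - (-214008 - 1*122166) = 2550 - (-214008 - 122166) = 2550 - 1*(-336174) = 2550 + 336174 = 338724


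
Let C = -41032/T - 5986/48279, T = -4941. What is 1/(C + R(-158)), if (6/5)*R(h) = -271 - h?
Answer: -159031026/13674483547 ≈ -0.011630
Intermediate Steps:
R(h) = -1355/6 - 5*h/6 (R(h) = 5*(-271 - h)/6 = -1355/6 - 5*h/6)
C = 650469034/79515513 (C = -41032/(-4941) - 5986/48279 = -41032*(-1/4941) - 5986*1/48279 = 41032/4941 - 5986/48279 = 650469034/79515513 ≈ 8.1804)
1/(C + R(-158)) = 1/(650469034/79515513 + (-1355/6 - 5/6*(-158))) = 1/(650469034/79515513 + (-1355/6 + 395/3)) = 1/(650469034/79515513 - 565/6) = 1/(-13674483547/159031026) = -159031026/13674483547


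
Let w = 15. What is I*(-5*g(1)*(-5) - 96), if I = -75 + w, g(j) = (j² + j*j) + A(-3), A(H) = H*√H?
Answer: 2760 + 4500*I*√3 ≈ 2760.0 + 7794.2*I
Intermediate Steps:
A(H) = H^(3/2)
g(j) = 2*j² - 3*I*√3 (g(j) = (j² + j*j) + (-3)^(3/2) = (j² + j²) - 3*I*√3 = 2*j² - 3*I*√3)
I = -60 (I = -75 + 15 = -60)
I*(-5*g(1)*(-5) - 96) = -60*(-5*(2*1² - 3*I*√3)*(-5) - 96) = -60*(-5*(2*1 - 3*I*√3)*(-5) - 96) = -60*(-5*(2 - 3*I*√3)*(-5) - 96) = -60*((-10 + 15*I*√3)*(-5) - 96) = -60*((50 - 75*I*√3) - 96) = -60*(-46 - 75*I*√3) = 2760 + 4500*I*√3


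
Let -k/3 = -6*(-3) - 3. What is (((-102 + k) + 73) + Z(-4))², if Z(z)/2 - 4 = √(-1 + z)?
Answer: 4336 - 264*I*√5 ≈ 4336.0 - 590.32*I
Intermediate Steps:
Z(z) = 8 + 2*√(-1 + z)
k = -45 (k = -3*(-6*(-3) - 3) = -3*(18 - 3) = -3*15 = -45)
(((-102 + k) + 73) + Z(-4))² = (((-102 - 45) + 73) + (8 + 2*√(-1 - 4)))² = ((-147 + 73) + (8 + 2*√(-5)))² = (-74 + (8 + 2*(I*√5)))² = (-74 + (8 + 2*I*√5))² = (-66 + 2*I*√5)²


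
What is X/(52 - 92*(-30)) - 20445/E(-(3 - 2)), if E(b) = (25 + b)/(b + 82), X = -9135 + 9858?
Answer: -388065099/5624 ≈ -69002.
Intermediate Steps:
X = 723
E(b) = (25 + b)/(82 + b)
X/(52 - 92*(-30)) - 20445/E(-(3 - 2)) = 723/(52 - 92*(-30)) - 20445*(82 - (3 - 2))/(25 - (3 - 2)) = 723/(52 + 2760) - 20445*(82 - 1*1)/(25 - 1*1) = 723/2812 - 20445*(82 - 1)/(25 - 1) = 723*(1/2812) - 20445/(24/81) = 723/2812 - 20445/((1/81)*24) = 723/2812 - 20445/8/27 = 723/2812 - 20445*27/8 = 723/2812 - 552015/8 = -388065099/5624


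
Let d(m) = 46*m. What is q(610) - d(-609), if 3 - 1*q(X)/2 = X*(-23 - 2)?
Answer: 58520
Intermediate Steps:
q(X) = 6 + 50*X (q(X) = 6 - 2*X*(-23 - 2) = 6 - 2*X*(-25) = 6 - (-50)*X = 6 + 50*X)
q(610) - d(-609) = (6 + 50*610) - 46*(-609) = (6 + 30500) - 1*(-28014) = 30506 + 28014 = 58520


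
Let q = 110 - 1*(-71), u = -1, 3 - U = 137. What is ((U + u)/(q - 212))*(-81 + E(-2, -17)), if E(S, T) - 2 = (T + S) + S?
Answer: -13500/31 ≈ -435.48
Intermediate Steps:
E(S, T) = 2 + T + 2*S (E(S, T) = 2 + ((T + S) + S) = 2 + ((S + T) + S) = 2 + (T + 2*S) = 2 + T + 2*S)
U = -134 (U = 3 - 1*137 = 3 - 137 = -134)
q = 181 (q = 110 + 71 = 181)
((U + u)/(q - 212))*(-81 + E(-2, -17)) = ((-134 - 1)/(181 - 212))*(-81 + (2 - 17 + 2*(-2))) = (-135/(-31))*(-81 + (2 - 17 - 4)) = (-135*(-1/31))*(-81 - 19) = (135/31)*(-100) = -13500/31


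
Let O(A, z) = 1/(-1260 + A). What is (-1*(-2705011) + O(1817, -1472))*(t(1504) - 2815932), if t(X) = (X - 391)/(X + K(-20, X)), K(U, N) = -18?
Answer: -3152354804284700196/413851 ≈ -7.6171e+12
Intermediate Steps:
t(X) = (-391 + X)/(-18 + X) (t(X) = (X - 391)/(X - 18) = (-391 + X)/(-18 + X))
(-1*(-2705011) + O(1817, -1472))*(t(1504) - 2815932) = (-1*(-2705011) + 1/(-1260 + 1817))*((-391 + 1504)/(-18 + 1504) - 2815932) = (2705011 + 1/557)*(1113/1486 - 2815932) = (2705011 + 1/557)*((1/1486)*1113 - 2815932) = 1506691128*(1113/1486 - 2815932)/557 = (1506691128/557)*(-4184473839/1486) = -3152354804284700196/413851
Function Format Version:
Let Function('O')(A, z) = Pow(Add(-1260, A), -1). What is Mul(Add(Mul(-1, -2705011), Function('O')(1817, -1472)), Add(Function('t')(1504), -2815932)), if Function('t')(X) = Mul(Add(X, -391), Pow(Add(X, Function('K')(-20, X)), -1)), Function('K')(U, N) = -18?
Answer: Rational(-3152354804284700196, 413851) ≈ -7.6171e+12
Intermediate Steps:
Function('t')(X) = Mul(Pow(Add(-18, X), -1), Add(-391, X)) (Function('t')(X) = Mul(Add(X, -391), Pow(Add(X, -18), -1)) = Mul(Add(-391, X), Pow(Add(-18, X), -1)) = Mul(Pow(Add(-18, X), -1), Add(-391, X)))
Mul(Add(Mul(-1, -2705011), Function('O')(1817, -1472)), Add(Function('t')(1504), -2815932)) = Mul(Add(Mul(-1, -2705011), Pow(Add(-1260, 1817), -1)), Add(Mul(Pow(Add(-18, 1504), -1), Add(-391, 1504)), -2815932)) = Mul(Add(2705011, Pow(557, -1)), Add(Mul(Pow(1486, -1), 1113), -2815932)) = Mul(Add(2705011, Rational(1, 557)), Add(Mul(Rational(1, 1486), 1113), -2815932)) = Mul(Rational(1506691128, 557), Add(Rational(1113, 1486), -2815932)) = Mul(Rational(1506691128, 557), Rational(-4184473839, 1486)) = Rational(-3152354804284700196, 413851)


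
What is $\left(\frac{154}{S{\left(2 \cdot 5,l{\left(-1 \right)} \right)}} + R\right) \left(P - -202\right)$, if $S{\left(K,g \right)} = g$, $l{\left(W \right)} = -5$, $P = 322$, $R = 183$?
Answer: $\frac{398764}{5} \approx 79753.0$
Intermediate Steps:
$\left(\frac{154}{S{\left(2 \cdot 5,l{\left(-1 \right)} \right)}} + R\right) \left(P - -202\right) = \left(\frac{154}{-5} + 183\right) \left(322 - -202\right) = \left(154 \left(- \frac{1}{5}\right) + 183\right) \left(322 + 202\right) = \left(- \frac{154}{5} + 183\right) 524 = \frac{761}{5} \cdot 524 = \frac{398764}{5}$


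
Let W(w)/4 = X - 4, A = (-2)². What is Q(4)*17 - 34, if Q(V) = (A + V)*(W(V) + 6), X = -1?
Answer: -1938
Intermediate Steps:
A = 4
W(w) = -20 (W(w) = 4*(-1 - 4) = 4*(-5) = -20)
Q(V) = -56 - 14*V (Q(V) = (4 + V)*(-20 + 6) = (4 + V)*(-14) = -56 - 14*V)
Q(4)*17 - 34 = (-56 - 14*4)*17 - 34 = (-56 - 56)*17 - 34 = -112*17 - 34 = -1904 - 34 = -1938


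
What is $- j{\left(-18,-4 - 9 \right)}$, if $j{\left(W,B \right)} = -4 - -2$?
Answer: $2$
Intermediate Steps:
$j{\left(W,B \right)} = -2$ ($j{\left(W,B \right)} = -4 + 2 = -2$)
$- j{\left(-18,-4 - 9 \right)} = \left(-1\right) \left(-2\right) = 2$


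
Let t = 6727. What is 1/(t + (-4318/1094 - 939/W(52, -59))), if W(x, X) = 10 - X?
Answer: 12581/84411519 ≈ 0.00014904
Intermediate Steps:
1/(t + (-4318/1094 - 939/W(52, -59))) = 1/(6727 + (-4318/1094 - 939/(10 - 1*(-59)))) = 1/(6727 + (-4318*1/1094 - 939/(10 + 59))) = 1/(6727 + (-2159/547 - 939/69)) = 1/(6727 + (-2159/547 - 939*1/69)) = 1/(6727 + (-2159/547 - 313/23)) = 1/(6727 - 220868/12581) = 1/(84411519/12581) = 12581/84411519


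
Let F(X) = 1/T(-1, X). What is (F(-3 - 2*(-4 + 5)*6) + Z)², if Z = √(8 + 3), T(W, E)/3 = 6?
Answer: 3565/324 + √11/9 ≈ 11.372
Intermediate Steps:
T(W, E) = 18 (T(W, E) = 3*6 = 18)
F(X) = 1/18
Z = √11 ≈ 3.3166
(F(-3 - 2*(-4 + 5)*6) + Z)² = (1/18 + √11)²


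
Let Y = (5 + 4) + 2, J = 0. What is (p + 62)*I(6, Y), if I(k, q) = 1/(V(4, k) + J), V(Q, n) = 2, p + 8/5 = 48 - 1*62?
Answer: 116/5 ≈ 23.200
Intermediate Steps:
p = -78/5 (p = -8/5 + (48 - 1*62) = -8/5 + (48 - 62) = -8/5 - 14 = -78/5 ≈ -15.600)
Y = 11 (Y = 9 + 2 = 11)
I(k, q) = ½ (I(k, q) = 1/(2 + 0) = 1/2 = ½)
(p + 62)*I(6, Y) = (-78/5 + 62)*(½) = (232/5)*(½) = 116/5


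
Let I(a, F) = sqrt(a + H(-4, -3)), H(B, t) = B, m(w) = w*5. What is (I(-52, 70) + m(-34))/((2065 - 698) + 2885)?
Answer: -85/2126 + I*sqrt(14)/2126 ≈ -0.039981 + 0.00176*I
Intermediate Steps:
m(w) = 5*w
I(a, F) = sqrt(-4 + a) (I(a, F) = sqrt(a - 4) = sqrt(-4 + a))
(I(-52, 70) + m(-34))/((2065 - 698) + 2885) = (sqrt(-4 - 52) + 5*(-34))/((2065 - 698) + 2885) = (sqrt(-56) - 170)/(1367 + 2885) = (2*I*sqrt(14) - 170)/4252 = (-170 + 2*I*sqrt(14))*(1/4252) = -85/2126 + I*sqrt(14)/2126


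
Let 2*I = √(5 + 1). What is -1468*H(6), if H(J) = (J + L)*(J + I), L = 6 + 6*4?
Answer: -317088 - 26424*√6 ≈ -3.8181e+5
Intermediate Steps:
I = √6/2 (I = √(5 + 1)/2 = √6/2 ≈ 1.2247)
L = 30 (L = 6 + 24 = 30)
H(J) = (30 + J)*(J + √6/2) (H(J) = (J + 30)*(J + √6/2) = (30 + J)*(J + √6/2))
-1468*H(6) = -1468*(6² + 15*√6 + 30*6 + (½)*6*√6) = -1468*(36 + 15*√6 + 180 + 3*√6) = -1468*(216 + 18*√6) = -317088 - 26424*√6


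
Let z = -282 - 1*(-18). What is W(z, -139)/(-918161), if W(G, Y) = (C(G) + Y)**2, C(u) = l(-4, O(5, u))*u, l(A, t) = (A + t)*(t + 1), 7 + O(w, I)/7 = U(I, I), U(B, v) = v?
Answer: -905417491724324089/918161 ≈ -9.8612e+11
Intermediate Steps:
O(w, I) = -49 + 7*I
l(A, t) = (1 + t)*(A + t) (l(A, t) = (A + t)*(1 + t) = (1 + t)*(A + t))
z = -264 (z = -282 + 18 = -264)
C(u) = u*(143 + (-49 + 7*u)**2 - 21*u) (C(u) = (-4 + (-49 + 7*u) + (-49 + 7*u)**2 - 4*(-49 + 7*u))*u = (-4 + (-49 + 7*u) + (-49 + 7*u)**2 + (196 - 28*u))*u = (143 + (-49 + 7*u)**2 - 21*u)*u = u*(143 + (-49 + 7*u)**2 - 21*u))
W(G, Y) = (Y + G*(2544 - 707*G + 49*G**2))**2 (W(G, Y) = (G*(2544 - 707*G + 49*G**2) + Y)**2 = (Y + G*(2544 - 707*G + 49*G**2))**2)
W(z, -139)/(-918161) = (-139 - 264*(143 - 21*(-264) + 49*(-7 - 264)**2))**2/(-918161) = (-139 - 264*(143 + 5544 + 49*(-271)**2))**2*(-1/918161) = (-139 - 264*(143 + 5544 + 49*73441))**2*(-1/918161) = (-139 - 264*(143 + 5544 + 3598609))**2*(-1/918161) = (-139 - 264*3604296)**2*(-1/918161) = (-139 - 951534144)**2*(-1/918161) = (-951534283)**2*(-1/918161) = 905417491724324089*(-1/918161) = -905417491724324089/918161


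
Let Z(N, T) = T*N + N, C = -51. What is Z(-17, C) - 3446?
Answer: -2596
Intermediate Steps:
Z(N, T) = N + N*T (Z(N, T) = N*T + N = N + N*T)
Z(-17, C) - 3446 = -17*(1 - 51) - 3446 = -17*(-50) - 3446 = 850 - 3446 = -2596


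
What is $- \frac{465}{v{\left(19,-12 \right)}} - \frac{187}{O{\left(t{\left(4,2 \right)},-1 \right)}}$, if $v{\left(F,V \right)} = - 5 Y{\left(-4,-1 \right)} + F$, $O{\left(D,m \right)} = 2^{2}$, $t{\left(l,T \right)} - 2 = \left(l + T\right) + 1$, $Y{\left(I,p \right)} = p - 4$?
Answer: $- \frac{1261}{22} \approx -57.318$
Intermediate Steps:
$Y{\left(I,p \right)} = -4 + p$
$t{\left(l,T \right)} = 3 + T + l$ ($t{\left(l,T \right)} = 2 + \left(\left(l + T\right) + 1\right) = 2 + \left(\left(T + l\right) + 1\right) = 2 + \left(1 + T + l\right) = 3 + T + l$)
$O{\left(D,m \right)} = 4$
$v{\left(F,V \right)} = 25 + F$ ($v{\left(F,V \right)} = - 5 \left(-4 - 1\right) + F = \left(-5\right) \left(-5\right) + F = 25 + F$)
$- \frac{465}{v{\left(19,-12 \right)}} - \frac{187}{O{\left(t{\left(4,2 \right)},-1 \right)}} = - \frac{465}{25 + 19} - \frac{187}{4} = - \frac{465}{44} - \frac{187}{4} = - \frac{1261}{22}$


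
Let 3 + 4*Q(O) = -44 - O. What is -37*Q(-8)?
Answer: 1443/4 ≈ 360.75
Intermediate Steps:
Q(O) = -47/4 - O/4 (Q(O) = -3/4 + (-44 - O)/4 = -3/4 + (-11 - O/4) = -47/4 - O/4)
-37*Q(-8) = -37*(-47/4 - 1/4*(-8)) = -37*(-47/4 + 2) = -37*(-39/4) = 1443/4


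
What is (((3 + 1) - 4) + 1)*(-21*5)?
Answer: -105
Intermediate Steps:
(((3 + 1) - 4) + 1)*(-21*5) = ((4 - 4) + 1)*(-105) = (0 + 1)*(-105) = 1*(-105) = -105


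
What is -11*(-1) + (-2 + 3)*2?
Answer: 13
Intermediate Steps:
-11*(-1) + (-2 + 3)*2 = 11 + 1*2 = 11 + 2 = 13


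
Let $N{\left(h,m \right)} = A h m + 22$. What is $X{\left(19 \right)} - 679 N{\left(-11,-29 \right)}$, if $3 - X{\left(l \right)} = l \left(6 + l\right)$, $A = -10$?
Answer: $2150600$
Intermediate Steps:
$X{\left(l \right)} = 3 - l \left(6 + l\right)$
$N{\left(h,m \right)} = 22 - 10 h m$ ($N{\left(h,m \right)} = - 10 h m + 22 = 22 - 10 h m$)
$X{\left(19 \right)} - 679 N{\left(-11,-29 \right)} = \left(3 - 19^{2} - 114\right) - 679 \left(22 - \left(-110\right) \left(-29\right)\right) = \left(3 - 361 - 114\right) - 679 \left(22 - 3190\right) = \left(3 - 361 - 114\right) - -2151072 = -472 + 2151072 = 2150600$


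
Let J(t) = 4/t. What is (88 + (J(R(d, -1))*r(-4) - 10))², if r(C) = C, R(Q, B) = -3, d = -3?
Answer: 62500/9 ≈ 6944.4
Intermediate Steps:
(88 + (J(R(d, -1))*r(-4) - 10))² = (88 + ((4/(-3))*(-4) - 10))² = (88 + ((4*(-⅓))*(-4) - 10))² = (88 + (-4/3*(-4) - 10))² = (88 + (16/3 - 10))² = (88 - 14/3)² = (250/3)² = 62500/9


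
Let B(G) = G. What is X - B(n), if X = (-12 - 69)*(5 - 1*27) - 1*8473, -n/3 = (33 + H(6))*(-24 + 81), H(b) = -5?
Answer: -1903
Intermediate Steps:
n = -4788 (n = -3*(33 - 5)*(-24 + 81) = -84*57 = -3*1596 = -4788)
X = -6691 (X = -81*(5 - 27) - 8473 = -81*(-22) - 8473 = 1782 - 8473 = -6691)
X - B(n) = -6691 - 1*(-4788) = -6691 + 4788 = -1903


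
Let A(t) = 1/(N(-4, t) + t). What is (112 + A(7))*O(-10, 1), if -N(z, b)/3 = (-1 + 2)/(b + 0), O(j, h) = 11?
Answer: 56749/46 ≈ 1233.7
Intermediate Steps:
N(z, b) = -3/b (N(z, b) = -3*(-1 + 2)/(b + 0) = -3/b)
A(t) = 1/(t - 3/t) (A(t) = 1/(-3/t + t) = 1/(t - 3/t))
(112 + A(7))*O(-10, 1) = (112 + 7/(-3 + 7**2))*11 = (112 + 7/(-3 + 49))*11 = (112 + 7/46)*11 = (5159/46)*11 = 56749/46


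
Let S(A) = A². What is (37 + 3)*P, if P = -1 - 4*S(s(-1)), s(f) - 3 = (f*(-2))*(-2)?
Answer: -200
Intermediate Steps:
s(f) = 3 + 4*f (s(f) = 3 + (f*(-2))*(-2) = 3 - 2*f*(-2) = 3 + 4*f)
P = -5 (P = -1 - 4*(3 + 4*(-1))² = -1 - 4*(3 - 4)² = -1 - 4*(-1)² = -1 - 4*1 = -1 - 4 = -5)
(37 + 3)*P = (37 + 3)*(-5) = 40*(-5) = -200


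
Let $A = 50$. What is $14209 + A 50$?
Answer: $16709$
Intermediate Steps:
$14209 + A 50 = 14209 + 50 \cdot 50 = 14209 + 2500 = 16709$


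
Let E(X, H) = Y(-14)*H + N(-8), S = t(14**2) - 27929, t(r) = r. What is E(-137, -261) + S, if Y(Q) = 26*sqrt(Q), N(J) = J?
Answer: -27741 - 6786*I*sqrt(14) ≈ -27741.0 - 25391.0*I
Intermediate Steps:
S = -27733 (S = 14**2 - 27929 = 196 - 27929 = -27733)
E(X, H) = -8 + 26*I*H*sqrt(14) (E(X, H) = (26*sqrt(-14))*H - 8 = (26*(I*sqrt(14)))*H - 8 = (26*I*sqrt(14))*H - 8 = 26*I*H*sqrt(14) - 8 = -8 + 26*I*H*sqrt(14))
E(-137, -261) + S = (-8 + 26*I*(-261)*sqrt(14)) - 27733 = (-8 - 6786*I*sqrt(14)) - 27733 = -27741 - 6786*I*sqrt(14)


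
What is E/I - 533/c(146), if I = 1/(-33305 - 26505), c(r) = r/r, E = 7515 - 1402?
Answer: -365619063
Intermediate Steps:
E = 6113
c(r) = 1
I = -1/59810 (I = 1/(-59810) = -1/59810 ≈ -1.6720e-5)
E/I - 533/c(146) = 6113/(-1/59810) - 533/1 = 6113*(-59810) - 533*1 = -365618530 - 533 = -365619063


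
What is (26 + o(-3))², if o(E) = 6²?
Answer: 3844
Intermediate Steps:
o(E) = 36
(26 + o(-3))² = (26 + 36)² = 62² = 3844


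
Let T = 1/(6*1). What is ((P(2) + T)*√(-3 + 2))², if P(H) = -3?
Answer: -289/36 ≈ -8.0278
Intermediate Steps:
T = ⅙ (T = (⅙)*1 = ⅙ ≈ 0.16667)
((P(2) + T)*√(-3 + 2))² = ((-3 + ⅙)*√(-3 + 2))² = (-17*I/6)² = -289/36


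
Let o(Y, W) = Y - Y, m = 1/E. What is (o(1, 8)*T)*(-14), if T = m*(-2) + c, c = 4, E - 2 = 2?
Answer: 0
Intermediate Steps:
E = 4 (E = 2 + 2 = 4)
m = ¼ (m = 1/4 = ¼ ≈ 0.25000)
o(Y, W) = 0
T = 7/2 (T = (¼)*(-2) + 4 = -½ + 4 = 7/2 ≈ 3.5000)
(o(1, 8)*T)*(-14) = (0*(7/2))*(-14) = 0*(-14) = 0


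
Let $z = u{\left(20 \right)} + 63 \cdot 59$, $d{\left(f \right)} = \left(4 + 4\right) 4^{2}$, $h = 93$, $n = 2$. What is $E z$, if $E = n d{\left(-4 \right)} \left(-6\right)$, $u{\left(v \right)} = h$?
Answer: $-5852160$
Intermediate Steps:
$d{\left(f \right)} = 128$ ($d{\left(f \right)} = 8 \cdot 16 = 128$)
$u{\left(v \right)} = 93$
$E = -1536$ ($E = 2 \cdot 128 \left(-6\right) = 256 \left(-6\right) = -1536$)
$z = 3810$ ($z = 93 + 63 \cdot 59 = 93 + 3717 = 3810$)
$E z = \left(-1536\right) 3810 = -5852160$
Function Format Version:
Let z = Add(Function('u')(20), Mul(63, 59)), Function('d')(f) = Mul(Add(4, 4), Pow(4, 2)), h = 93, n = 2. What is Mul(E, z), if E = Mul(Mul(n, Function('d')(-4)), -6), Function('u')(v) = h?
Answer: -5852160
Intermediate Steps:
Function('d')(f) = 128 (Function('d')(f) = Mul(8, 16) = 128)
Function('u')(v) = 93
E = -1536 (E = Mul(Mul(2, 128), -6) = Mul(256, -6) = -1536)
z = 3810 (z = Add(93, Mul(63, 59)) = Add(93, 3717) = 3810)
Mul(E, z) = Mul(-1536, 3810) = -5852160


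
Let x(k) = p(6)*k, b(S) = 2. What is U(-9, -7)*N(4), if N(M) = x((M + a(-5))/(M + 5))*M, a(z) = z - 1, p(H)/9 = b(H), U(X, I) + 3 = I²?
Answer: -736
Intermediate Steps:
U(X, I) = -3 + I²
p(H) = 18 (p(H) = 9*2 = 18)
a(z) = -1 + z
x(k) = 18*k
N(M) = 18*M*(-6 + M)/(5 + M) (N(M) = (18*((M + (-1 - 5))/(M + 5)))*M = (18*((M - 6)/(5 + M)))*M = (18*((-6 + M)/(5 + M)))*M = (18*(-6 + M)/(5 + M))*M = 18*M*(-6 + M)/(5 + M))
U(-9, -7)*N(4) = (-3 + (-7)²)*(18*4*(-6 + 4)/(5 + 4)) = (-3 + 49)*(18*4*(-2)/9) = 46*(18*4*(⅑)*(-2)) = 46*(-16) = -736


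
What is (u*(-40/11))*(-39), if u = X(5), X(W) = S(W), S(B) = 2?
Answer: 3120/11 ≈ 283.64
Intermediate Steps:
X(W) = 2
u = 2
(u*(-40/11))*(-39) = (2*(-40/11))*(-39) = -80/11*(-39) = 3120/11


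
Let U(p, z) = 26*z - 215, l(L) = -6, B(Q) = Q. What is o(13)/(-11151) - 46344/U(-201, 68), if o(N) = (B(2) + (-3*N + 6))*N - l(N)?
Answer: -516165403/17317503 ≈ -29.806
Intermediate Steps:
U(p, z) = -215 + 26*z
o(N) = 6 + N*(8 - 3*N) (o(N) = (2 + (-3*N + 6))*N - 1*(-6) = (2 + (6 - 3*N))*N + 6 = (8 - 3*N)*N + 6 = N*(8 - 3*N) + 6 = 6 + N*(8 - 3*N))
o(13)/(-11151) - 46344/U(-201, 68) = (6 - 3*13**2 + 8*13)/(-11151) - 46344/(-215 + 26*68) = (6 - 3*169 + 104)*(-1/11151) - 46344/(-215 + 1768) = (6 - 507 + 104)*(-1/11151) - 46344/1553 = -397*(-1/11151) - 46344*1/1553 = 397/11151 - 46344/1553 = -516165403/17317503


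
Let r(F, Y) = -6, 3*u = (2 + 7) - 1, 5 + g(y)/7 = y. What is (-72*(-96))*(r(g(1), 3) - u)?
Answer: -59904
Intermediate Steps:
g(y) = -35 + 7*y
u = 8/3 (u = ((2 + 7) - 1)/3 = (9 - 1)/3 = (1/3)*8 = 8/3 ≈ 2.6667)
(-72*(-96))*(r(g(1), 3) - u) = (-72*(-96))*(-6 - 1*8/3) = 6912*(-6 - 8/3) = 6912*(-26/3) = -59904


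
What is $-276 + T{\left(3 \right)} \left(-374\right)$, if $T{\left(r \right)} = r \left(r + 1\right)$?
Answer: $-4764$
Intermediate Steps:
$T{\left(r \right)} = r \left(1 + r\right)$
$-276 + T{\left(3 \right)} \left(-374\right) = -276 + 3 \left(1 + 3\right) \left(-374\right) = -276 + 3 \cdot 4 \left(-374\right) = -276 + 12 \left(-374\right) = -276 - 4488 = -4764$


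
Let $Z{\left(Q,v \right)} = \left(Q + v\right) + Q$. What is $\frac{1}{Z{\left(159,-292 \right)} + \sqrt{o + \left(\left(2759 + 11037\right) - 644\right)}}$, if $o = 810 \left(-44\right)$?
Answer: $\frac{13}{11582} - \frac{i \sqrt{5622}}{11582} \approx 0.0011224 - 0.0064738 i$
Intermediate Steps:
$o = -35640$
$Z{\left(Q,v \right)} = v + 2 Q$
$\frac{1}{Z{\left(159,-292 \right)} + \sqrt{o + \left(\left(2759 + 11037\right) - 644\right)}} = \frac{1}{\left(-292 + 2 \cdot 159\right) + \sqrt{-35640 + \left(\left(2759 + 11037\right) - 644\right)}} = \frac{1}{\left(-292 + 318\right) + \sqrt{-35640 + \left(13796 - 644\right)}} = \frac{1}{26 + \sqrt{-35640 + 13152}} = \frac{1}{26 + \sqrt{-22488}} = \frac{1}{26 + 2 i \sqrt{5622}}$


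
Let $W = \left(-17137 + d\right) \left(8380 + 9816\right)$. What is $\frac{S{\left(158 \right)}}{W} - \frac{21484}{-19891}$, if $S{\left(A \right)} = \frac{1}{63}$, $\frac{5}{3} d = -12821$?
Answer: $\frac{3057534378252481}{2830823697626064} \approx 1.0801$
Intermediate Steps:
$d = - \frac{38463}{5}$ ($d = \frac{3}{5} \left(-12821\right) = - \frac{38463}{5} \approx -7692.6$)
$W = - \frac{2258997008}{5}$ ($W = \left(-17137 - \frac{38463}{5}\right) \left(8380 + 9816\right) = \left(- \frac{124148}{5}\right) 18196 = - \frac{2258997008}{5} \approx -4.518 \cdot 10^{8}$)
$S{\left(A \right)} = \frac{1}{63}$
$\frac{S{\left(158 \right)}}{W} - \frac{21484}{-19891} = \frac{1}{63 \left(- \frac{2258997008}{5}\right)} - \frac{21484}{-19891} = \frac{1}{63} \left(- \frac{5}{2258997008}\right) - - \frac{21484}{19891} = - \frac{5}{142316811504} + \frac{21484}{19891} = \frac{3057534378252481}{2830823697626064}$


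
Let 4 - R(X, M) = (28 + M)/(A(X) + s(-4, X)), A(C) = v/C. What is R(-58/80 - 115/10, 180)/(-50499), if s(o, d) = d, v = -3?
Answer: -556196/1314775131 ≈ -0.00042304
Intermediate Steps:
A(C) = -3/C
R(X, M) = 4 - (28 + M)/(X - 3/X) (R(X, M) = 4 - (28 + M)/(-3/X + X) = 4 - (28 + M)/(X - 3/X))
R(-58/80 - 115/10, 180)/(-50499) = ((-12 - (-58/80 - 115/10)*(28 + 180 - 4*(-58/80 - 115/10)))/(-3 + (-58/80 - 115/10)²))/(-50499) = ((-12 - (-58*1/80 - 115*⅒)*(28 + 180 - 4*(-58*1/80 - 115*⅒)))/(-3 + (-58*1/80 - 115*⅒)²))*(-1/50499) = ((-12 - (-29/40 - 23/2)*(28 + 180 - 4*(-29/40 - 23/2)))/(-3 + (-29/40 - 23/2)²))*(-1/50499) = ((-12 - 1*(-489/40)*(28 + 180 - 4*(-489/40)))/(-3 + (-489/40)²))*(-1/50499) = ((-12 - 1*(-489/40)*(28 + 180 + 489/10))/(-3 + 239121/1600))*(-1/50499) = ((-12 - 1*(-489/40)*2569/10)/(234321/1600))*(-1/50499) = (1600*(-12 + 1256241/400)/234321)*(-1/50499) = ((1600/234321)*(1251441/400))*(-1/50499) = (1668588/78107)*(-1/50499) = -556196/1314775131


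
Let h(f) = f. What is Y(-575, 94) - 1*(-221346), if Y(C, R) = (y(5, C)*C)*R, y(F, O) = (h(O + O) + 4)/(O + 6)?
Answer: 64004574/569 ≈ 1.1249e+5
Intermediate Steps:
y(F, O) = (4 + 2*O)/(6 + O) (y(F, O) = ((O + O) + 4)/(O + 6) = (2*O + 4)/(6 + O) = (4 + 2*O)/(6 + O))
Y(C, R) = 2*C*R*(2 + C)/(6 + C) (Y(C, R) = ((2*(2 + C)/(6 + C))*C)*R = (2*C*(2 + C)/(6 + C))*R = 2*C*R*(2 + C)/(6 + C))
Y(-575, 94) - 1*(-221346) = 2*(-575)*94*(2 - 575)/(6 - 575) - 1*(-221346) = 2*(-575)*94*(-573)/(-569) + 221346 = 2*(-575)*94*(-1/569)*(-573) + 221346 = -61941300/569 + 221346 = 64004574/569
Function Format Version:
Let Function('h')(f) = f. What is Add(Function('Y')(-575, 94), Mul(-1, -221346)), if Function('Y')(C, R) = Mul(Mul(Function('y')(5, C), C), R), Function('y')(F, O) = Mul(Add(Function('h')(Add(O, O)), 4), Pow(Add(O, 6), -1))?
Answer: Rational(64004574, 569) ≈ 1.1249e+5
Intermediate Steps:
Function('y')(F, O) = Mul(Pow(Add(6, O), -1), Add(4, Mul(2, O))) (Function('y')(F, O) = Mul(Add(Add(O, O), 4), Pow(Add(O, 6), -1)) = Mul(Add(Mul(2, O), 4), Pow(Add(6, O), -1)) = Mul(Add(4, Mul(2, O)), Pow(Add(6, O), -1)) = Mul(Pow(Add(6, O), -1), Add(4, Mul(2, O))))
Function('Y')(C, R) = Mul(2, C, R, Pow(Add(6, C), -1), Add(2, C)) (Function('Y')(C, R) = Mul(Mul(Mul(2, Pow(Add(6, C), -1), Add(2, C)), C), R) = Mul(Mul(2, C, Pow(Add(6, C), -1), Add(2, C)), R) = Mul(2, C, R, Pow(Add(6, C), -1), Add(2, C)))
Add(Function('Y')(-575, 94), Mul(-1, -221346)) = Add(Mul(2, -575, 94, Pow(Add(6, -575), -1), Add(2, -575)), Mul(-1, -221346)) = Add(Mul(2, -575, 94, Pow(-569, -1), -573), 221346) = Add(Mul(2, -575, 94, Rational(-1, 569), -573), 221346) = Add(Rational(-61941300, 569), 221346) = Rational(64004574, 569)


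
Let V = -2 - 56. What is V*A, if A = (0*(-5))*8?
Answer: 0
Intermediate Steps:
A = 0 (A = 0*8 = 0)
V = -58
V*A = -58*0 = 0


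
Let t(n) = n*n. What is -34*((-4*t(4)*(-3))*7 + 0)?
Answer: -45696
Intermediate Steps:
t(n) = n**2
-34*((-4*t(4)*(-3))*7 + 0) = -34*((-4*4**2*(-3))*7 + 0) = -34*((-4*16*(-3))*7 + 0) = -34*(-64*(-3)*7 + 0) = -34*(192*7 + 0) = -34*(1344 + 0) = -34*1344 = -45696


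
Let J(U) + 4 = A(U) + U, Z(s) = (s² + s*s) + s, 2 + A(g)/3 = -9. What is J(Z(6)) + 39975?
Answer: 40016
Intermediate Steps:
A(g) = -33 (A(g) = -6 + 3*(-9) = -6 - 27 = -33)
Z(s) = s + 2*s² (Z(s) = (s² + s²) + s = 2*s² + s = s + 2*s²)
J(U) = -37 + U (J(U) = -4 + (-33 + U) = -37 + U)
J(Z(6)) + 39975 = (-37 + 6*(1 + 2*6)) + 39975 = (-37 + 6*(1 + 12)) + 39975 = (-37 + 6*13) + 39975 = (-37 + 78) + 39975 = 41 + 39975 = 40016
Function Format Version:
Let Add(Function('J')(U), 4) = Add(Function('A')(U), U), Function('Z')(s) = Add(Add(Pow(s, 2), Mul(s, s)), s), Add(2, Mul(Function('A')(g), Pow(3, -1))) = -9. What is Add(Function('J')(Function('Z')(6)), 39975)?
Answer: 40016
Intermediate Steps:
Function('A')(g) = -33 (Function('A')(g) = Add(-6, Mul(3, -9)) = Add(-6, -27) = -33)
Function('Z')(s) = Add(s, Mul(2, Pow(s, 2))) (Function('Z')(s) = Add(Add(Pow(s, 2), Pow(s, 2)), s) = Add(Mul(2, Pow(s, 2)), s) = Add(s, Mul(2, Pow(s, 2))))
Function('J')(U) = Add(-37, U) (Function('J')(U) = Add(-4, Add(-33, U)) = Add(-37, U))
Add(Function('J')(Function('Z')(6)), 39975) = Add(Add(-37, Mul(6, Add(1, Mul(2, 6)))), 39975) = Add(Add(-37, Mul(6, Add(1, 12))), 39975) = Add(Add(-37, Mul(6, 13)), 39975) = Add(Add(-37, 78), 39975) = Add(41, 39975) = 40016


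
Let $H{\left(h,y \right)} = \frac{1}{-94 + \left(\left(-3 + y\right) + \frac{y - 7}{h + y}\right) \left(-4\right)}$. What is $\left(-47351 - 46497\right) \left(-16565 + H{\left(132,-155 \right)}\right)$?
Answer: $\frac{9114572520308}{5863} \approx 1.5546 \cdot 10^{9}$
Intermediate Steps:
$H{\left(h,y \right)} = \frac{1}{-82 - 4 y - \frac{4 \left(-7 + y\right)}{h + y}}$ ($H{\left(h,y \right)} = \frac{1}{-94 + \left(\left(-3 + y\right) + \frac{-7 + y}{h + y}\right) \left(-4\right)} = \frac{1}{-94 + \left(-3 + y + \frac{-7 + y}{h + y}\right) \left(-4\right)} = \frac{1}{-94 - \left(-12 + 4 y + \frac{4 \left(-7 + y\right)}{h + y}\right)} = \frac{1}{-82 - 4 y - \frac{4 \left(-7 + y\right)}{h + y}}$)
$\left(-47351 - 46497\right) \left(-16565 + H{\left(132,-155 \right)}\right) = \left(-47351 - 46497\right) \left(-16565 + \frac{\left(-1\right) 132 - -155}{2 \left(-14 + 2 \left(-155\right)^{2} + 41 \cdot 132 + 43 \left(-155\right) + 2 \cdot 132 \left(-155\right)\right)}\right) = - 93848 \left(-16565 + \frac{-132 + 155}{2 \left(-14 + 2 \cdot 24025 + 5412 - 6665 - 40920\right)}\right) = - 93848 \left(-16565 + \frac{1}{2} \frac{1}{-14 + 48050 + 5412 - 6665 - 40920} \cdot 23\right) = - 93848 \left(-16565 + \frac{1}{2} \cdot \frac{1}{5863} \cdot 23\right) = - 93848 \left(-16565 + \frac{23}{11726}\right) = \left(-93848\right) \left(- \frac{194241167}{11726}\right) = \frac{9114572520308}{5863}$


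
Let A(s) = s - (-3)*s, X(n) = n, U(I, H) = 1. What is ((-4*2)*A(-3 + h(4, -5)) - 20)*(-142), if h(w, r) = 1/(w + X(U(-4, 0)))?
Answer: -49416/5 ≈ -9883.2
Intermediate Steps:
h(w, r) = 1/(1 + w) (h(w, r) = 1/(w + 1) = 1/(1 + w))
A(s) = 4*s (A(s) = s + 3*s = 4*s)
((-4*2)*A(-3 + h(4, -5)) - 20)*(-142) = ((-4*2)*(4*(-3 + 1/(1 + 4))) - 20)*(-142) = (-32*(-3 + 1/5) - 20)*(-142) = (-32*(-3 + ⅕) - 20)*(-142) = (-32*(-14)/5 - 20)*(-142) = (-8*(-56/5) - 20)*(-142) = (448/5 - 20)*(-142) = (348/5)*(-142) = -49416/5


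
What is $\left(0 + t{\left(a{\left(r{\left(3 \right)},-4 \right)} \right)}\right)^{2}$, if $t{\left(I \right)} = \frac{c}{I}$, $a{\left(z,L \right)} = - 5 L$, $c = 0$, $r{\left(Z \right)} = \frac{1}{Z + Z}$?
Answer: $0$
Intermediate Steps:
$r{\left(Z \right)} = \frac{1}{2 Z}$
$t{\left(I \right)} = 0$ ($t{\left(I \right)} = \frac{0}{I} = 0$)
$\left(0 + t{\left(a{\left(r{\left(3 \right)},-4 \right)} \right)}\right)^{2} = \left(0 + 0\right)^{2} = 0^{2} = 0$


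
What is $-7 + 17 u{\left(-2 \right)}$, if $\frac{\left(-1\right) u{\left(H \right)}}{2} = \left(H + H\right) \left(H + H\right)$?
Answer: $-551$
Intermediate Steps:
$u{\left(H \right)} = - 8 H^{2}$ ($u{\left(H \right)} = - 2 \left(H + H\right) \left(H + H\right) = - 2 \cdot 2 H 2 H = - 2 \cdot 4 H^{2} = - 8 H^{2}$)
$-7 + 17 u{\left(-2 \right)} = -7 + 17 \left(- 8 \left(-2\right)^{2}\right) = -7 + 17 \left(\left(-8\right) 4\right) = -7 + 17 \left(-32\right) = -7 - 544 = -551$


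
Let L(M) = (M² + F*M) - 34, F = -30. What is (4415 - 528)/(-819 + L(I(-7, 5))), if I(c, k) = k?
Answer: -3887/978 ≈ -3.9744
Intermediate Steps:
L(M) = -34 + M² - 30*M (L(M) = (M² - 30*M) - 34 = -34 + M² - 30*M)
(4415 - 528)/(-819 + L(I(-7, 5))) = (4415 - 528)/(-819 + (-34 + 5² - 30*5)) = 3887/(-819 + (-34 + 25 - 150)) = 3887/(-819 - 159) = 3887/(-978) = 3887*(-1/978) = -3887/978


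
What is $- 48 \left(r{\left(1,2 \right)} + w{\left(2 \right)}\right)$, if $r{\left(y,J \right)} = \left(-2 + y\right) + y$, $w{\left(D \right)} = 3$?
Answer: $-144$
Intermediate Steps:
$r{\left(y,J \right)} = -2 + 2 y$
$- 48 \left(r{\left(1,2 \right)} + w{\left(2 \right)}\right) = - 48 \left(\left(-2 + 2 \cdot 1\right) + 3\right) = - 48 \left(\left(-2 + 2\right) + 3\right) = - 48 \left(0 + 3\right) = \left(-48\right) 3 = -144$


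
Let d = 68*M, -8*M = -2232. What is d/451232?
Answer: 4743/112808 ≈ 0.042045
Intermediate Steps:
M = 279 (M = -⅛*(-2232) = 279)
d = 18972 (d = 68*279 = 18972)
d/451232 = 18972/451232 = 18972*(1/451232) = 4743/112808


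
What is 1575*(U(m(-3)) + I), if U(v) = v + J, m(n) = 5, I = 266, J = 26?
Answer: 467775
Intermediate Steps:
U(v) = 26 + v (U(v) = v + 26 = 26 + v)
1575*(U(m(-3)) + I) = 1575*((26 + 5) + 266) = 1575*(31 + 266) = 1575*297 = 467775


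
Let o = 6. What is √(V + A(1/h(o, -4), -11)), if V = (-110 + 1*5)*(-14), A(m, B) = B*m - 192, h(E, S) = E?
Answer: √45942/6 ≈ 35.723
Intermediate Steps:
A(m, B) = -192 + B*m
V = 1470 (V = (-110 + 5)*(-14) = -105*(-14) = 1470)
√(V + A(1/h(o, -4), -11)) = √(1470 + (-192 - 11/6)) = √(1470 - 1163/6) = √(7657/6) = √45942/6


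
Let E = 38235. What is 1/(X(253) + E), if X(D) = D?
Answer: 1/38488 ≈ 2.5982e-5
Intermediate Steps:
1/(X(253) + E) = 1/(253 + 38235) = 1/38488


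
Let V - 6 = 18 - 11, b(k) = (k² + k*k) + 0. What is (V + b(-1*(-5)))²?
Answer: 3969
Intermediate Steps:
b(k) = 2*k² (b(k) = (k² + k²) + 0 = 2*k² + 0 = 2*k²)
V = 13 (V = 6 + (18 - 11) = 6 + 7 = 13)
(V + b(-1*(-5)))² = (13 + 2*(-1*(-5))²)² = (13 + 2*5²)² = (13 + 2*25)² = (13 + 50)² = 63² = 3969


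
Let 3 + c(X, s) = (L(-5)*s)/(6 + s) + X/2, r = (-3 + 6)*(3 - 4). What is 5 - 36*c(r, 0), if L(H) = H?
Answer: 167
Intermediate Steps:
r = -3 (r = 3*(-1) = -3)
c(X, s) = -3 + X/2 - 5*s/(6 + s) (c(X, s) = -3 + ((-5*s)/(6 + s) + X/2) = -3 + (-5*s/(6 + s) + X*(½)) = -3 + (-5*s/(6 + s) + X/2) = -3 + (X/2 - 5*s/(6 + s)) = -3 + X/2 - 5*s/(6 + s))
5 - 36*c(r, 0) = 5 - 18*(-36 - 16*0 + 6*(-3) - 3*0)/(6 + 0) = 5 - 18*(-36 + 0 - 18 + 0)/6 = 5 - 18*(-54)/6 = 5 - 36*(-9/2) = 5 + 162 = 167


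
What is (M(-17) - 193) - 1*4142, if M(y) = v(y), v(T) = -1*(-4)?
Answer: -4331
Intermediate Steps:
v(T) = 4
M(y) = 4
(M(-17) - 193) - 1*4142 = (4 - 193) - 1*4142 = -189 - 4142 = -4331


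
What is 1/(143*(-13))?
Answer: -1/1859 ≈ -0.00053792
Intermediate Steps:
1/(143*(-13)) = 1/(-1859) = -1/1859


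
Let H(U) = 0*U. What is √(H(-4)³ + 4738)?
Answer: √4738 ≈ 68.833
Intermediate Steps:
H(U) = 0
√(H(-4)³ + 4738) = √(0³ + 4738) = √(0 + 4738) = √4738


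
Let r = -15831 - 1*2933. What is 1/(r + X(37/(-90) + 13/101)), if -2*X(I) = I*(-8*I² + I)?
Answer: -751089429000/14093539655856557 ≈ -5.3293e-5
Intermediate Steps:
r = -18764 (r = -15831 - 2933 = -18764)
X(I) = -I*(I - 8*I²)/2 (X(I) = -I*(-8*I² + I)/2 = -I*(I - 8*I²)/2)
1/(r + X(37/(-90) + 13/101)) = 1/(-18764 + (37/(-90) + 13/101)²*(-1 + 8*(37/(-90) + 13/101))/2) = 1/(-18764 + (37*(-1/90) + 13*(1/101))²*(-1 + 8*(37*(-1/90) + 13*(1/101)))/2) = 1/(-18764 + (-37/90 + 13/101)²*(-1 + 8*(-37/90 + 13/101))/2) = 1/(-18764 + (-2567/9090)²*(-1 + 8*(-2567/9090))/2) = 1/(-18764 + (½)*(6589489/82628100)*(-1 - 10268/4545)) = 1/(-18764 + (½)*(6589489/82628100)*(-14813/4545)) = 1/(-18764 - 97610100557/751089429000) = 1/(-14093539655856557/751089429000) = -751089429000/14093539655856557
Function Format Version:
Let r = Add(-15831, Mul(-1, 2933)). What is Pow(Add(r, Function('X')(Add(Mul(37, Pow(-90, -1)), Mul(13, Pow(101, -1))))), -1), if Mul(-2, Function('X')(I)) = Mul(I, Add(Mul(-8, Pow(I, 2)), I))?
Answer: Rational(-751089429000, 14093539655856557) ≈ -5.3293e-5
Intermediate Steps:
r = -18764 (r = Add(-15831, -2933) = -18764)
Function('X')(I) = Mul(Rational(-1, 2), I, Add(I, Mul(-8, Pow(I, 2)))) (Function('X')(I) = Mul(Rational(-1, 2), Mul(I, Add(Mul(-8, Pow(I, 2)), I))) = Mul(Rational(-1, 2), Mul(I, Add(I, Mul(-8, Pow(I, 2))))) = Mul(Rational(-1, 2), I, Add(I, Mul(-8, Pow(I, 2)))))
Pow(Add(r, Function('X')(Add(Mul(37, Pow(-90, -1)), Mul(13, Pow(101, -1))))), -1) = Pow(Add(-18764, Mul(Rational(1, 2), Pow(Add(Mul(37, Pow(-90, -1)), Mul(13, Pow(101, -1))), 2), Add(-1, Mul(8, Add(Mul(37, Pow(-90, -1)), Mul(13, Pow(101, -1))))))), -1) = Pow(Add(-18764, Mul(Rational(1, 2), Pow(Add(Mul(37, Rational(-1, 90)), Mul(13, Rational(1, 101))), 2), Add(-1, Mul(8, Add(Mul(37, Rational(-1, 90)), Mul(13, Rational(1, 101))))))), -1) = Pow(Add(-18764, Mul(Rational(1, 2), Pow(Add(Rational(-37, 90), Rational(13, 101)), 2), Add(-1, Mul(8, Add(Rational(-37, 90), Rational(13, 101)))))), -1) = Pow(Add(-18764, Mul(Rational(1, 2), Pow(Rational(-2567, 9090), 2), Add(-1, Mul(8, Rational(-2567, 9090))))), -1) = Pow(Add(-18764, Mul(Rational(1, 2), Rational(6589489, 82628100), Add(-1, Rational(-10268, 4545)))), -1) = Pow(Add(-18764, Mul(Rational(1, 2), Rational(6589489, 82628100), Rational(-14813, 4545))), -1) = Pow(Add(-18764, Rational(-97610100557, 751089429000)), -1) = Pow(Rational(-14093539655856557, 751089429000), -1) = Rational(-751089429000, 14093539655856557)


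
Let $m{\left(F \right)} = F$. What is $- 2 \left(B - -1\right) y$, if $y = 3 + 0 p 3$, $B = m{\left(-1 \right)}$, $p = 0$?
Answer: $0$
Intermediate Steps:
$B = -1$
$y = 3$ ($y = 3 + 0 \cdot 0 \cdot 3 = 3 + 0 \cdot 3 = 3 + 0 = 3$)
$- 2 \left(B - -1\right) y = - 2 \left(-1 - -1\right) 3 = - 2 \left(-1 + 1\right) 3 = \left(-2\right) 0 \cdot 3 = 0 \cdot 3 = 0$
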